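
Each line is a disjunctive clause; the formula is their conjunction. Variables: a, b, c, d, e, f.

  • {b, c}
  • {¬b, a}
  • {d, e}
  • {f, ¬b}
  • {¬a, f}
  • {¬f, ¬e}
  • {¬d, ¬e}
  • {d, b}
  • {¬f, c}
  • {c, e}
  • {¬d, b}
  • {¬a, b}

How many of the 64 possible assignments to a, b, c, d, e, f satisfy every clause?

1

Satisfying assignments:
  a=T b=T c=T d=T e=F f=T
That's 1 in total.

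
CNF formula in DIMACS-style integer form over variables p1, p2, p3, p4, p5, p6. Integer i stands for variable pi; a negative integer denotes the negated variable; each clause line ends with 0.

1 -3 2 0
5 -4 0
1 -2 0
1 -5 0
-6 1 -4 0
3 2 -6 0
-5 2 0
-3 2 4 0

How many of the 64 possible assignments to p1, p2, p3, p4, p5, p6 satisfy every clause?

14

Split on p2, then p1.
  p2=T, p1=T: p3, p6 free; 3 ways for (p4,p5) × 2^2 = 12.
  p2=T, p1=F: a clause becomes empty — 0.
  p2=F, p1=T: remaining (p3,p4,p5,p6) ∈ {(F,F,F,F)} — 1.
  p2=F, p1=F: remaining (p3,p4,p5,p6) ∈ {(F,F,F,F)} — 1.
Total: 12 + 0 + 1 + 1 = 14.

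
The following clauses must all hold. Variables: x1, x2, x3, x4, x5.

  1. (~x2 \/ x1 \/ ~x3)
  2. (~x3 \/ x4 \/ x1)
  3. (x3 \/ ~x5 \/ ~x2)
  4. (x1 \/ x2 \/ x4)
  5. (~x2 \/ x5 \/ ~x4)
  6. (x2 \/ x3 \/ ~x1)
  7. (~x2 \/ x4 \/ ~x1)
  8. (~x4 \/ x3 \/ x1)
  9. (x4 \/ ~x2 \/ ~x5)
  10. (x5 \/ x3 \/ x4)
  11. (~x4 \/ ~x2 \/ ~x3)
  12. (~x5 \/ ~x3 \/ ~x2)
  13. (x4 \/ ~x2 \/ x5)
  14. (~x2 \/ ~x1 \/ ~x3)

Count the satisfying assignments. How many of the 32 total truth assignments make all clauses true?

The models are:
  x1=F x2=F x3=T x4=T x5=F
  x1=F x2=F x3=T x4=T x5=T
  x1=T x2=F x3=T x4=F x5=F
  x1=T x2=F x3=T x4=F x5=T
  x1=T x2=F x3=T x4=T x5=F
  x1=T x2=F x3=T x4=T x5=T
That's 6 in total.

6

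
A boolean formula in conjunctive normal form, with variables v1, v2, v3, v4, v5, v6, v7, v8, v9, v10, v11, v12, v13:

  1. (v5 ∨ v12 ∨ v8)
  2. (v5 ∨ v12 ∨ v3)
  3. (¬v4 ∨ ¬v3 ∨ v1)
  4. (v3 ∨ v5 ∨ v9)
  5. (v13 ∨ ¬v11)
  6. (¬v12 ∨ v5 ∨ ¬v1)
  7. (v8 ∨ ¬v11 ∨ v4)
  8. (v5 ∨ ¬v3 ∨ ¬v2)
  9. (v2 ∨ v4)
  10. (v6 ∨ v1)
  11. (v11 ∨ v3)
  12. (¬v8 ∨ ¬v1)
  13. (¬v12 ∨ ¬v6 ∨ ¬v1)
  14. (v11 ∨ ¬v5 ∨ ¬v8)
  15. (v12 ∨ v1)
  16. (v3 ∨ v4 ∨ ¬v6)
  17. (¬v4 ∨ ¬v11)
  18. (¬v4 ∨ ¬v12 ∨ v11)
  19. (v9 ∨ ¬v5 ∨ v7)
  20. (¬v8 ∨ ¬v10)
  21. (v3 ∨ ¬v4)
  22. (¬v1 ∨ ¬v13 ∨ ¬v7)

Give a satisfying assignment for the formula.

Pure literal: v9 appears only positively; assign v9 = True.
Pure literal: v10 appears only negated; assign v10 = False.
Try v1 = True.
  then v8 is forced to False.
Set v2 = True and propagate.
The remaining clauses are satisfied by v3 = True, v4 = False, v5 = True, v6 = False, v7 = False, v11 = False, v12 = True, v13 = False.
Check each clause:
  1. (v5 ∨ v8 ∨ v12) — v12 is true.
  2. (v3 ∨ v12 ∨ v5) — v3 is true.
  3. (v1 ∨ ¬v3 ∨ ¬v4) — v1 is true.
  4. (v3 ∨ v9 ∨ v5) — v9 is true.
  5. (v13 ∨ ¬v11) — ¬v11 is true.
  6. (¬v12 ∨ v5 ∨ ¬v1) — v5 is true.
  7. (v8 ∨ ¬v11 ∨ v4) — ¬v11 is true.
  8. (¬v3 ∨ ¬v2 ∨ v5) — v5 is true.
  9. (v2 ∨ v4) — v2 is true.
  10. (v1 ∨ v6) — v1 is true.
  11. (v11 ∨ v3) — v3 is true.
  12. (¬v8 ∨ ¬v1) — ¬v8 is true.
  13. (¬v6 ∨ ¬v1 ∨ ¬v12) — ¬v6 is true.
  14. (¬v8 ∨ v11 ∨ ¬v5) — ¬v8 is true.
  15. (v1 ∨ v12) — v1 is true.
  16. (¬v6 ∨ v3 ∨ v4) — ¬v6 is true.
  17. (¬v4 ∨ ¬v11) — ¬v4 is true.
  18. (¬v12 ∨ v11 ∨ ¬v4) — ¬v4 is true.
  19. (v9 ∨ v7 ∨ ¬v5) — v9 is true.
  20. (¬v10 ∨ ¬v8) — ¬v8 is true.
  21. (¬v4 ∨ v3) — v3 is true.
  22. (¬v13 ∨ ¬v1 ∨ ¬v7) — ¬v7 is true.

v1 = T, v2 = T, v3 = T, v4 = F, v5 = T, v6 = F, v7 = F, v8 = F, v9 = T, v10 = F, v11 = F, v12 = T, v13 = F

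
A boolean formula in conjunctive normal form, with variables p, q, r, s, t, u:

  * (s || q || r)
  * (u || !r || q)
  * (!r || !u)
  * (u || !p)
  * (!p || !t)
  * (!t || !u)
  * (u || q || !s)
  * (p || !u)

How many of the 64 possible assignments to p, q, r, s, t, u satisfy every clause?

Case analysis on u and p:
  u=T, p=T: remaining (q,r,s,t) ∈ {(F,F,T,F); (T,F,F,F); (T,F,T,F)} — 3.
  u=T, p=F: a clause becomes empty — 0.
  u=F, p=T: a clause becomes empty — 0.
  u=F, p=F: forces q=T; r, s, t free → 2^3 = 8.
Total: 3 + 0 + 0 + 8 = 11.

11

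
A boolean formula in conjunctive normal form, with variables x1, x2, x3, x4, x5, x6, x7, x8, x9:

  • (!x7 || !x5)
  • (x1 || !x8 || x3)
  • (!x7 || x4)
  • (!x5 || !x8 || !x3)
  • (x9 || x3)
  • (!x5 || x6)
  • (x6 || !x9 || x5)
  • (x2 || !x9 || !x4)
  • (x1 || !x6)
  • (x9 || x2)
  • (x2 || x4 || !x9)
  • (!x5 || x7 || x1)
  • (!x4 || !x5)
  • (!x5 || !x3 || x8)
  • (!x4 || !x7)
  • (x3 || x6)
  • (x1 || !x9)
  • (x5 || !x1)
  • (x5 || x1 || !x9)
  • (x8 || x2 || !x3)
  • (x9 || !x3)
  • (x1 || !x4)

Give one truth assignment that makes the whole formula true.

x1=T, x2=T, x3=F, x4=F, x5=T, x6=T, x7=F, x8=F, x9=T

Pure literal: x2 appears only positively; assign x2 = True.
Try x1 = True.
  then x5 is forced to True.
  then x7 is forced to False.
  then x6 is forced to True.
  then x4 is forced to False.
Try x3 = False.
  then x9 is forced to True.
x8 is now unconstrained; take x8 = False.
Check each clause:
  1. (!x7 || !x5) — !x7 is true.
  2. (!x8 || x1 || x3) — !x8 is true.
  3. (!x7 || x4) — !x7 is true.
  4. (!x5 || !x8 || !x3) — !x8 is true.
  5. (x3 || x9) — x9 is true.
  6. (!x5 || x6) — x6 is true.
  7. (x6 || !x9 || x5) — x5 is true.
  8. (x2 || !x9 || !x4) — x2 is true.
  9. (!x6 || x1) — x1 is true.
  10. (x9 || x2) — x9 is true.
  11. (x2 || !x9 || x4) — x2 is true.
  12. (x7 || x1 || !x5) — x1 is true.
  13. (!x5 || !x4) — !x4 is true.
  14. (x8 || !x5 || !x3) — !x3 is true.
  15. (!x4 || !x7) — !x7 is true.
  16. (x6 || x3) — x6 is true.
  17. (x1 || !x9) — x1 is true.
  18. (x5 || !x1) — x5 is true.
  19. (x5 || !x9 || x1) — x1 is true.
  20. (x8 || x2 || !x3) — x2 is true.
  21. (!x3 || x9) — x9 is true.
  22. (!x4 || x1) — x1 is true.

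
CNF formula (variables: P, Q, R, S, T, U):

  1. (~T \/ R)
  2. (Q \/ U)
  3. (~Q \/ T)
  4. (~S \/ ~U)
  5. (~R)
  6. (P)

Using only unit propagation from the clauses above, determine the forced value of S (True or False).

False

Unit clause (~R) sets R = False.
From (~T \/ R) and R = False: T = False.
From (T \/ ~Q) and T = False: Q = False.
From (Q \/ U) and Q = False: U = True.
(~S \/ ~U) with U = True leaves only ~S, so S = False.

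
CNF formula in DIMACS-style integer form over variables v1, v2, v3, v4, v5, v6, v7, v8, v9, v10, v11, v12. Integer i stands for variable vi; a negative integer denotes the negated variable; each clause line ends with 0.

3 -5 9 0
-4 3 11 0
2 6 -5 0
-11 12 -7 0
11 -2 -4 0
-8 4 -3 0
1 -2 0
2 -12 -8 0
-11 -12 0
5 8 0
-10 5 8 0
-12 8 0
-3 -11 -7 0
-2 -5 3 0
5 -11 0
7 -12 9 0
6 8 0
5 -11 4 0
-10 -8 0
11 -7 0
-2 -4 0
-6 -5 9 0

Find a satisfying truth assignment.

v1 = True, v2 = True, v3 = False, v4 = False, v5 = False, v6 = True, v7 = False, v8 = True, v9 = True, v10 = False, v11 = False, v12 = False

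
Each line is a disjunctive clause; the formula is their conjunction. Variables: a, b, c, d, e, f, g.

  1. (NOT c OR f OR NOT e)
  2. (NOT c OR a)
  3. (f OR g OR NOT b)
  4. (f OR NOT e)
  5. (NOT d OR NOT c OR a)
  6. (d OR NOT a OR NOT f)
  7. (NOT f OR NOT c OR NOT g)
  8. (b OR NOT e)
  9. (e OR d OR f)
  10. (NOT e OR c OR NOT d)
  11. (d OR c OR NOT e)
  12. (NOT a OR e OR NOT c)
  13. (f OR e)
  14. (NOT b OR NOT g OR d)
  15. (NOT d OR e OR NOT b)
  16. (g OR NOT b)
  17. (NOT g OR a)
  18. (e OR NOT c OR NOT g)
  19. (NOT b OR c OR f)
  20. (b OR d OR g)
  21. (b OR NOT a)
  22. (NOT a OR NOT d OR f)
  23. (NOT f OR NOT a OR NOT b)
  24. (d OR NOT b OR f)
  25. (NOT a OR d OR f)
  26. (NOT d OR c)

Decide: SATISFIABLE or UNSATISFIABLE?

d = True:
  propagation gives c=True, a=True, e=True, f=True; an empty clause results — contradiction.
d = False:
  f = True:
    propagation gives a=False, c=False, e=False, g=False; an empty clause results — contradiction.
  f = False:
    propagation gives e=False; an empty clause results — contradiction.
Every branch closes, so no satisfying assignment exists.

UNSATISFIABLE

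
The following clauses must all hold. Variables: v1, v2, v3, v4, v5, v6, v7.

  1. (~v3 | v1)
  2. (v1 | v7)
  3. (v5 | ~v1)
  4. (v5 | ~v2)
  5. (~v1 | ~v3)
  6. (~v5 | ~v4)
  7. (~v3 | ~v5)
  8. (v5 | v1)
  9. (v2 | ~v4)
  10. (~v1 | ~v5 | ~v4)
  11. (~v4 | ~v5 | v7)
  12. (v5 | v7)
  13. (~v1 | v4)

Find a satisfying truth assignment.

Pure literal: v3 appears only negated; assign v3 = False.
v7 occurs only positively in the remaining clauses — set v7 = True.
Set v1 = False and propagate.
  then v5 is forced to True.
  then v4 is forced to False.
v2, v6 are now unconstrained; take v2 = False, v6 = True.
Check each clause:
  1. (~v3 | v1) — ~v3 is true.
  2. (v7 | v1) — v7 is true.
  3. (v5 | ~v1) — v5 is true.
  4. (~v2 | v5) — v5 is true.
  5. (~v1 | ~v3) — ~v3 is true.
  6. (~v4 | ~v5) — ~v4 is true.
  7. (~v3 | ~v5) — ~v3 is true.
  8. (v1 | v5) — v5 is true.
  9. (~v4 | v2) — ~v4 is true.
  10. (~v5 | ~v1 | ~v4) — ~v4 is true.
  11. (~v4 | ~v5 | v7) — ~v4 is true.
  12. (v5 | v7) — v5 is true.
  13. (~v1 | v4) — ~v1 is true.

v1=F  v2=F  v3=F  v4=F  v5=T  v6=T  v7=T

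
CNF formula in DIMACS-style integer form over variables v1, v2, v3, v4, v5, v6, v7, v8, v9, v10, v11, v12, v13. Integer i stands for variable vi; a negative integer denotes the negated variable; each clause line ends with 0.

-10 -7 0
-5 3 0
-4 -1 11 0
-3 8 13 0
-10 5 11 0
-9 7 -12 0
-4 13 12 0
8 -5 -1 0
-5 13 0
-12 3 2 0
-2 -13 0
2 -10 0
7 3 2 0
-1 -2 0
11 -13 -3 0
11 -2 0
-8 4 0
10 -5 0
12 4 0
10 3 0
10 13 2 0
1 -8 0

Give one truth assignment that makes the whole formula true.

v1 = 1, v2 = 0, v3 = 1, v4 = 1, v5 = 0, v6 = 0, v7 = 0, v8 = 1, v9 = 1, v10 = 0, v11 = 1, v12 = 0, v13 = 1

Check each clause:
  1. (!v7 || !v10) — !v7 is true.
  2. (!v5 || v3) — v3 is true.
  3. (!v1 || v11 || !v4) — v11 is true.
  4. (v8 || !v3 || v13) — v8 is true.
  5. (v5 || !v10 || v11) — v11 is true.
  6. (v7 || !v12 || !v9) — !v12 is true.
  7. (v13 || v12 || !v4) — v13 is true.
  8. (!v1 || v8 || !v5) — v8 is true.
  9. (!v5 || v13) — !v5 is true.
  10. (v2 || !v12 || v3) — v3 is true.
  11. (!v13 || !v2) — !v2 is true.
  12. (v2 || !v10) — !v10 is true.
  13. (v2 || v3 || v7) — v3 is true.
  14. (!v2 || !v1) — !v2 is true.
  15. (!v3 || !v13 || v11) — v11 is true.
  16. (!v2 || v11) — v11 is true.
  17. (v4 || !v8) — v4 is true.
  18. (v10 || !v5) — !v5 is true.
  19. (v4 || v12) — v4 is true.
  20. (v3 || v10) — v3 is true.
  21. (v2 || v13 || v10) — v13 is true.
  22. (v1 || !v8) — v1 is true.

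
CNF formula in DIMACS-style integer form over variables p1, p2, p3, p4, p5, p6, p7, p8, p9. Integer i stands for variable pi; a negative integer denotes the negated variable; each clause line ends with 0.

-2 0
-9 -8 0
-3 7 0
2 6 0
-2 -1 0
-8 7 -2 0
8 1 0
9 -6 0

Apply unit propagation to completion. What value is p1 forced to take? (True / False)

True

Unit clause (~p2) sets p2 = False.
In (p2 \/ p6), p2 is now false; p6 must hold, so p6 = True.
(~p6 \/ p9) with p6 = True leaves only p9, so p9 = True.
(~p9 \/ ~p8) with p9 = True leaves only ~p8, so p8 = False.
(p8 \/ p1) with p8 = False leaves only p1, so p1 = True.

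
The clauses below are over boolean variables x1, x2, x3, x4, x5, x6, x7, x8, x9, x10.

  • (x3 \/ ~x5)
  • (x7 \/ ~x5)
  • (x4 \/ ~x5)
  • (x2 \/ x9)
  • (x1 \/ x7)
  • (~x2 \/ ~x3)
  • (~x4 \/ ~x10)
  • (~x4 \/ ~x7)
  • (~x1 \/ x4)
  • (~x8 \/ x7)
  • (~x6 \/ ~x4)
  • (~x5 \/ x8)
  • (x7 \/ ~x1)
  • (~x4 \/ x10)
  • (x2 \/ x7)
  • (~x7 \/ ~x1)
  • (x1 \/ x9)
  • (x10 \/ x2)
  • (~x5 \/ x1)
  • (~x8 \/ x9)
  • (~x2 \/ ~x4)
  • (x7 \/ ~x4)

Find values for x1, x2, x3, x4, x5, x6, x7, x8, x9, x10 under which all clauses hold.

x1=False, x2=False, x3=False, x4=False, x5=False, x6=True, x7=True, x8=False, x9=True, x10=True

Check each clause:
  1. (~x5 \/ x3) — ~x5 is true.
  2. (x7 \/ ~x5) — ~x5 is true.
  3. (x4 \/ ~x5) — ~x5 is true.
  4. (x2 \/ x9) — x9 is true.
  5. (x1 \/ x7) — x7 is true.
  6. (~x3 \/ ~x2) — ~x3 is true.
  7. (~x4 \/ ~x10) — ~x4 is true.
  8. (~x7 \/ ~x4) — ~x4 is true.
  9. (x4 \/ ~x1) — ~x1 is true.
  10. (~x8 \/ x7) — ~x8 is true.
  11. (~x6 \/ ~x4) — ~x4 is true.
  12. (x8 \/ ~x5) — ~x5 is true.
  13. (~x1 \/ x7) — ~x1 is true.
  14. (~x4 \/ x10) — x10 is true.
  15. (x7 \/ x2) — x7 is true.
  16. (~x7 \/ ~x1) — ~x1 is true.
  17. (x1 \/ x9) — x9 is true.
  18. (x10 \/ x2) — x10 is true.
  19. (x1 \/ ~x5) — ~x5 is true.
  20. (x9 \/ ~x8) — ~x8 is true.
  21. (~x2 \/ ~x4) — ~x4 is true.
  22. (x7 \/ ~x4) — ~x4 is true.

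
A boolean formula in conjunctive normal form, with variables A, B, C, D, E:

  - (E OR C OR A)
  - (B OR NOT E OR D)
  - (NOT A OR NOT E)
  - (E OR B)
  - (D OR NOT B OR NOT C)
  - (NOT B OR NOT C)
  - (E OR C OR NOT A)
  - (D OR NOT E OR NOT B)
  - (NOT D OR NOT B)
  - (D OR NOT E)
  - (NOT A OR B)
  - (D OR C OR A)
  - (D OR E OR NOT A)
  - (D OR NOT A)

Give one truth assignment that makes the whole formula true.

A=0  B=0  C=1  D=1  E=1

Branch on A: take A = False.
For the remaining variables, B = False, C = True, D = True, E = True works.
Every clause has at least one true literal under this assignment.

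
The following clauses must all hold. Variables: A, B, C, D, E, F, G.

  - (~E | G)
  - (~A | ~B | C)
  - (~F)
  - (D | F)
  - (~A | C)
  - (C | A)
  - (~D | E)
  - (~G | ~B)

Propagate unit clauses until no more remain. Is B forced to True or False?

False

(~F) is a unit clause: F = False.
In (D | F), F is now false; D must hold, so D = True.
In (~D | E), ~D is now false; E must hold, so E = True.
(~E | G): since E = True, the clause reduces to (G). G = True.
(~B | ~G) with G = True leaves only ~B, so B = False.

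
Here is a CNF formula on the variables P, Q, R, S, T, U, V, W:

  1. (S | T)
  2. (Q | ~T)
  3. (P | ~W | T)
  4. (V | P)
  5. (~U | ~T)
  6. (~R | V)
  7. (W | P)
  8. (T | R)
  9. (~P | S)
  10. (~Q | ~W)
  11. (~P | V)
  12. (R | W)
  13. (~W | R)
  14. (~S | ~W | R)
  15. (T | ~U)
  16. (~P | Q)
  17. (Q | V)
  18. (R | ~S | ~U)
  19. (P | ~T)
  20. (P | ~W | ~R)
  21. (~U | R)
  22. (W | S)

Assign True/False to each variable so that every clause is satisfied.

Pure literal: U appears only negated; assign U = False.
V occurs only positively in the remaining clauses — set V = True.
Branch on P: take P = True.
  then S is forced to True.
  then Q is forced to True.
  then W is forced to False.
  then R is forced to True.
T is now unconstrained; take T = False.
Check each clause:
  1. (T | S) — S is true.
  2. (~T | Q) — Q is true.
  3. (T | ~W | P) — ~W is true.
  4. (V | P) — P is true.
  5. (~U | ~T) — ~U is true.
  6. (~R | V) — V is true.
  7. (P | W) — P is true.
  8. (R | T) — R is true.
  9. (~P | S) — S is true.
  10. (~W | ~Q) — ~W is true.
  11. (~P | V) — V is true.
  12. (R | W) — R is true.
  13. (~W | R) — ~W is true.
  14. (~S | R | ~W) — ~W is true.
  15. (~U | T) — ~U is true.
  16. (~P | Q) — Q is true.
  17. (Q | V) — Q is true.
  18. (~U | ~S | R) — ~U is true.
  19. (~T | P) — P is true.
  20. (~R | ~W | P) — ~W is true.
  21. (R | ~U) — ~U is true.
  22. (W | S) — S is true.

P=T, Q=T, R=T, S=T, T=F, U=F, V=T, W=F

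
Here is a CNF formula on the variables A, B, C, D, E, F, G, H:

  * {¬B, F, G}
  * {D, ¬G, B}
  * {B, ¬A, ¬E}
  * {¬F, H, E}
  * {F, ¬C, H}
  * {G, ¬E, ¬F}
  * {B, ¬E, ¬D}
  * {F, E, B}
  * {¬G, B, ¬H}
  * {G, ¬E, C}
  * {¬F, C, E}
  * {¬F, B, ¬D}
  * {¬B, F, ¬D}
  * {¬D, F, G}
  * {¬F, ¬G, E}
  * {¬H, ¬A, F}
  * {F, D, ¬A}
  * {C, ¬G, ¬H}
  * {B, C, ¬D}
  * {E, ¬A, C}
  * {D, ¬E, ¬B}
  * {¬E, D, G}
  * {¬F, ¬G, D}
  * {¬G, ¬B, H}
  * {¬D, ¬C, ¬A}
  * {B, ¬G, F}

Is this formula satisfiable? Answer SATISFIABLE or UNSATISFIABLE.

SATISFIABLE

Set A = True and propagate.
For the remaining variables, B = False, C = True, D = False, E = False, F = True, G = False, H = True works.
Every clause has at least one true literal under this assignment.
So A=True, B=False, C=True, D=False, E=False, F=True, G=False, H=True is a satisfying assignment.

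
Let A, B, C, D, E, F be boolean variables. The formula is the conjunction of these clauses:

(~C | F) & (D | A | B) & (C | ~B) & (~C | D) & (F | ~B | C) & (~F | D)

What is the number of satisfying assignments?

18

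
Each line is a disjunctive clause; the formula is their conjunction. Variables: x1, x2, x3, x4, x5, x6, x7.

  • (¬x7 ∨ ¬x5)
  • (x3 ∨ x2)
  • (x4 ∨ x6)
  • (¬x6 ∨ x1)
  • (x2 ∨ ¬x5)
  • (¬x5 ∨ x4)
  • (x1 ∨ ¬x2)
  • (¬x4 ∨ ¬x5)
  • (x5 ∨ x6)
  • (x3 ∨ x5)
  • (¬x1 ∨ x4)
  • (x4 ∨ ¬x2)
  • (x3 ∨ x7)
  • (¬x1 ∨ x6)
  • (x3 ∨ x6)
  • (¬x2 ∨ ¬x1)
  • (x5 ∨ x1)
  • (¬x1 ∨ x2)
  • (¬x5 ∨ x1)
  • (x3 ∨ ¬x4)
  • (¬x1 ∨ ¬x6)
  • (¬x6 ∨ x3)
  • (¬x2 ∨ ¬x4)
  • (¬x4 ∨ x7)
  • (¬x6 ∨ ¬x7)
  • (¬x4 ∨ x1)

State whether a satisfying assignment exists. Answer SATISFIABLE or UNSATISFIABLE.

UNSATISFIABLE

x1 = True:
  propagation gives x4=True, x5=False, x6=True; an empty clause results — contradiction.
x1 = False:
  propagation gives x6=False, x4=True; an empty clause results — contradiction.
Every branch closes, so no satisfying assignment exists.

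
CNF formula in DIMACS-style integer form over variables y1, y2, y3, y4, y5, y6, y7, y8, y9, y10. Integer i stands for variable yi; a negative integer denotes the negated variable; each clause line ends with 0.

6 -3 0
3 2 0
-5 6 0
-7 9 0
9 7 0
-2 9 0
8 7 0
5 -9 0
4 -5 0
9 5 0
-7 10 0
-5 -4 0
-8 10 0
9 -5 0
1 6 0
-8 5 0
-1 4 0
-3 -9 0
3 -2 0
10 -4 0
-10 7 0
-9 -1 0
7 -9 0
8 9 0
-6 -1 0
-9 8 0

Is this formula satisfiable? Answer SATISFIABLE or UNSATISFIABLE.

UNSATISFIABLE

y9 = True:
  propagation gives y5=True, y6=True, y4=True; an empty clause results — contradiction.
y9 = False:
  propagation gives y7=False; an empty clause results — contradiction.
Every branch closes, so no satisfying assignment exists.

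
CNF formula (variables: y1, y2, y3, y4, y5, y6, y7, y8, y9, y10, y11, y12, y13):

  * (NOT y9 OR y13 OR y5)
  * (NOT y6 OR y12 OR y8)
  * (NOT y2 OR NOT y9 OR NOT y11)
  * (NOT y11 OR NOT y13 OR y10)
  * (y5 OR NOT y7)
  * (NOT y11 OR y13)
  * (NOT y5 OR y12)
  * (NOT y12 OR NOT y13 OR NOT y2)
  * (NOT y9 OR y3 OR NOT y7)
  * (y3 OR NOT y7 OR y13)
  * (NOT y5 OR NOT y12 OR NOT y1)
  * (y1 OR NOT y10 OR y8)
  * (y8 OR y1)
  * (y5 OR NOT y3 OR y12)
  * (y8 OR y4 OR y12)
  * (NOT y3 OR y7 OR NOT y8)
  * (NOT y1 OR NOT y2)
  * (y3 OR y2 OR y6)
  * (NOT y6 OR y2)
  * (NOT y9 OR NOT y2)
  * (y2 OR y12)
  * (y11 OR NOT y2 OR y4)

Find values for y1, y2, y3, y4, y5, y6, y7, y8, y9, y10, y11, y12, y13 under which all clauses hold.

y1=0, y2=0, y3=1, y4=1, y5=1, y6=0, y7=1, y8=1, y9=1, y10=1, y11=0, y12=1, y13=0

Check each clause:
  1. (y13 OR NOT y9 OR y5) — y5 is true.
  2. (NOT y6 OR y12 OR y8) — y8 is true.
  3. (NOT y9 OR NOT y11 OR NOT y2) — NOT y11 is true.
  4. (NOT y13 OR NOT y11 OR y10) — y10 is true.
  5. (y5 OR NOT y7) — y5 is true.
  6. (y13 OR NOT y11) — NOT y11 is true.
  7. (NOT y5 OR y12) — y12 is true.
  8. (NOT y12 OR NOT y13 OR NOT y2) — NOT y13 is true.
  9. (y3 OR NOT y7 OR NOT y9) — y3 is true.
  10. (y3 OR y13 OR NOT y7) — y3 is true.
  11. (NOT y12 OR NOT y5 OR NOT y1) — NOT y1 is true.
  12. (NOT y10 OR y1 OR y8) — y8 is true.
  13. (y8 OR y1) — y8 is true.
  14. (y12 OR NOT y3 OR y5) — y5 is true.
  15. (y12 OR y4 OR y8) — y8 is true.
  16. (NOT y8 OR y7 OR NOT y3) — y7 is true.
  17. (NOT y2 OR NOT y1) — NOT y1 is true.
  18. (y6 OR y3 OR y2) — y3 is true.
  19. (y2 OR NOT y6) — NOT y6 is true.
  20. (NOT y2 OR NOT y9) — NOT y2 is true.
  21. (y12 OR y2) — y12 is true.
  22. (y4 OR y11 OR NOT y2) — y4 is true.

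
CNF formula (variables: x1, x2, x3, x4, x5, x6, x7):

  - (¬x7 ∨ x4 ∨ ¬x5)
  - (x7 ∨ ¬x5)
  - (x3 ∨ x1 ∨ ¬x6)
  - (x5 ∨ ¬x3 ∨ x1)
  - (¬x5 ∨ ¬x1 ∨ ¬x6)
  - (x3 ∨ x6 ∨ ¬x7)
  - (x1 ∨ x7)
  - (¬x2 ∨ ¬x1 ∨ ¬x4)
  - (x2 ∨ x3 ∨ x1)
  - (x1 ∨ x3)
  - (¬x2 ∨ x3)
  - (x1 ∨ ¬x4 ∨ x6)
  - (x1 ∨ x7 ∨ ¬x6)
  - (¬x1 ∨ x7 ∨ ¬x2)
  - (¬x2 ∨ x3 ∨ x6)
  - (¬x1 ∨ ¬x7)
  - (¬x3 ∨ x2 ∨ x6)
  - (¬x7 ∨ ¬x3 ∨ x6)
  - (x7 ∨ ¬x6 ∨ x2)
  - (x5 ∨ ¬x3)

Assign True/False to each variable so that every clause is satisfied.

x1=False, x2=False, x3=True, x4=True, x5=True, x6=True, x7=True

Check each clause:
  1. (¬x5 ∨ ¬x7 ∨ x4) — x4 is true.
  2. (x7 ∨ ¬x5) — x7 is true.
  3. (x1 ∨ x3 ∨ ¬x6) — x3 is true.
  4. (x5 ∨ x1 ∨ ¬x3) — x5 is true.
  5. (¬x1 ∨ ¬x6 ∨ ¬x5) — ¬x1 is true.
  6. (x6 ∨ x3 ∨ ¬x7) — x3 is true.
  7. (x7 ∨ x1) — x7 is true.
  8. (¬x4 ∨ ¬x1 ∨ ¬x2) — ¬x1 is true.
  9. (x1 ∨ x2 ∨ x3) — x3 is true.
  10. (x1 ∨ x3) — x3 is true.
  11. (¬x2 ∨ x3) — x3 is true.
  12. (x1 ∨ x6 ∨ ¬x4) — x6 is true.
  13. (x1 ∨ ¬x6 ∨ x7) — x7 is true.
  14. (¬x2 ∨ x7 ∨ ¬x1) — ¬x1 is true.
  15. (x6 ∨ ¬x2 ∨ x3) — x3 is true.
  16. (¬x7 ∨ ¬x1) — ¬x1 is true.
  17. (¬x3 ∨ x6 ∨ x2) — x6 is true.
  18. (¬x7 ∨ ¬x3 ∨ x6) — x6 is true.
  19. (¬x6 ∨ x2 ∨ x7) — x7 is true.
  20. (x5 ∨ ¬x3) — x5 is true.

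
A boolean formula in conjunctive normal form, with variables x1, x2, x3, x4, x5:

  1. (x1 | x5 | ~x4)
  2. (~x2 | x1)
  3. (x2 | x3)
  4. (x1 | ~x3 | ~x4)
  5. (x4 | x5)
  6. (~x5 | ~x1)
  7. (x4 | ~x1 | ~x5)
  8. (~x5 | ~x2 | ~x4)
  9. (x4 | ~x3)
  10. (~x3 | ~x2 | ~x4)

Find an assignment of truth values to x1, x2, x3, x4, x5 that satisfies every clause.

Branch on x1: take x1 = True.
  then x5 is forced to False.
  then x4 is forced to True.
Branch on x2: take x2 = True.
  then x3 is forced to False.
Every clause has at least one true literal under this assignment.

x1 = T  x2 = T  x3 = F  x4 = T  x5 = F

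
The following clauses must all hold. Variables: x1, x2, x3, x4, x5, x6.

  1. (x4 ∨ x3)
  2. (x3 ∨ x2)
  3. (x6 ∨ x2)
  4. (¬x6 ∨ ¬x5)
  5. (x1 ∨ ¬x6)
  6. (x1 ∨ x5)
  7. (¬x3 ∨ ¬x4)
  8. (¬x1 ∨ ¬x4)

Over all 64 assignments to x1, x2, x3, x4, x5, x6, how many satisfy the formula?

6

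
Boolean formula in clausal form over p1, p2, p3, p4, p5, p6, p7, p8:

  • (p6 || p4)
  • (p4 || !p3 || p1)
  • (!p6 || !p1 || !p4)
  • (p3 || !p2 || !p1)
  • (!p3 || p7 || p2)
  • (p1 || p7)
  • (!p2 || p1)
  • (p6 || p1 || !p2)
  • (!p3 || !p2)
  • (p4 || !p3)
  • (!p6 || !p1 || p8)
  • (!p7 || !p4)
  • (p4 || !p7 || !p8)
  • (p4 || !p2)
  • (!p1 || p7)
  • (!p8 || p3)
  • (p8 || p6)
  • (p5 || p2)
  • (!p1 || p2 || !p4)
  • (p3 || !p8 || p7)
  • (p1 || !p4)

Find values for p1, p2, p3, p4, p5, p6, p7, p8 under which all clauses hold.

p1=False, p2=False, p3=False, p4=False, p5=True, p6=True, p7=True, p8=False

Check each clause:
  1. (p6 || p4) — p6 is true.
  2. (!p3 || p4 || p1) — !p3 is true.
  3. (!p1 || !p6 || !p4) — !p4 is true.
  4. (!p1 || p3 || !p2) — !p2 is true.
  5. (p2 || !p3 || p7) — !p3 is true.
  6. (p1 || p7) — p7 is true.
  7. (p1 || !p2) — !p2 is true.
  8. (p6 || !p2 || p1) — p6 is true.
  9. (!p2 || !p3) — !p3 is true.
  10. (p4 || !p3) — !p3 is true.
  11. (p8 || !p1 || !p6) — !p1 is true.
  12. (!p4 || !p7) — !p4 is true.
  13. (!p7 || p4 || !p8) — !p8 is true.
  14. (!p2 || p4) — !p2 is true.
  15. (!p1 || p7) — !p1 is true.
  16. (p3 || !p8) — !p8 is true.
  17. (p8 || p6) — p6 is true.
  18. (p5 || p2) — p5 is true.
  19. (!p4 || !p1 || p2) — !p4 is true.
  20. (p3 || p7 || !p8) — !p8 is true.
  21. (!p4 || p1) — !p4 is true.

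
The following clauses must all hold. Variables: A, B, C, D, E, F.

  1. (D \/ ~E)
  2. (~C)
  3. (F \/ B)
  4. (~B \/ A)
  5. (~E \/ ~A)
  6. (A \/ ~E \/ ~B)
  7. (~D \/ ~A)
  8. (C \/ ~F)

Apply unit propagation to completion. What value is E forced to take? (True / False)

False

Unit clause (~C) sets C = False.
In (C \/ ~F), C is now false; ~F must hold, so F = False.
(B \/ F) with F = False leaves only B, so B = True.
(~B \/ A): since B = True, the clause reduces to (A). A = True.
From (~A \/ ~E) and A = True: E = False.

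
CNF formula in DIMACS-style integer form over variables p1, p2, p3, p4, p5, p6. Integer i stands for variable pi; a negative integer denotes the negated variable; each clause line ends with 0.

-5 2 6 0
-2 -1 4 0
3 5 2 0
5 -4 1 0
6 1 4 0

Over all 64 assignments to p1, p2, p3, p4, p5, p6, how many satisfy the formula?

29

Split on p1, then p2.
  p1=T, p2=T: forces p4=T; p3, p5, p6 free → 2^3 = 8.
  p1=T, p2=F: p4 free; 4 ways for (p3,p5,p6) × 2^1 = 8.
  p1=F, p2=T: p3 free; 4 ways for (p4,p5,p6) × 2^1 = 8.
  p1=F, p2=F: 5 of the 16 assignments to (p3,p4,p5,p6) work.
Total: 8 + 8 + 8 + 5 = 29.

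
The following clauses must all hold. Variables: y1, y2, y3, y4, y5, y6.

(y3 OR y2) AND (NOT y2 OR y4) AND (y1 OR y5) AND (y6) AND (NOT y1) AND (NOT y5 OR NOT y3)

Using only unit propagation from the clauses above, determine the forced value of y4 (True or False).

True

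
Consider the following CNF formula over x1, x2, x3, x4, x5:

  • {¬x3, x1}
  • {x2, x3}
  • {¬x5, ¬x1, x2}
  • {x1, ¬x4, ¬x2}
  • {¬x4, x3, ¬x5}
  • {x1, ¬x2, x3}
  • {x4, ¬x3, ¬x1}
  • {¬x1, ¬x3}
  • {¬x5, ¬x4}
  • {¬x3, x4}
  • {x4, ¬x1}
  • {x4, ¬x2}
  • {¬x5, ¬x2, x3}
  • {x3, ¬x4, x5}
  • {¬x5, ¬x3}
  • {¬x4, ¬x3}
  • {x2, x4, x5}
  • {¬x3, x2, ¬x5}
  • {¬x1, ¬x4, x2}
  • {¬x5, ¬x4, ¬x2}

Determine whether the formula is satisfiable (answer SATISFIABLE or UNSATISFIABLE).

UNSATISFIABLE

x3 = True:
  propagation gives x1=True; an empty clause results — contradiction.
x3 = False:
  propagation gives x2=True, x1=True, x4=True, x5=False; an empty clause results — contradiction.
Every branch closes, so no satisfying assignment exists.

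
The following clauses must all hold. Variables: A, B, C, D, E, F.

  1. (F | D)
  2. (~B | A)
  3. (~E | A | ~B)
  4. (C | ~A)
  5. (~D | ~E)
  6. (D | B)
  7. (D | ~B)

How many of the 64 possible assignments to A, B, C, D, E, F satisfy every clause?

Satisfying assignments:
  A=0 B=0 C=0 D=1 E=0 F=0
  A=0 B=0 C=0 D=1 E=0 F=1
  A=0 B=0 C=1 D=1 E=0 F=0
  A=0 B=0 C=1 D=1 E=0 F=1
  A=1 B=0 C=1 D=1 E=0 F=0
  A=1 B=0 C=1 D=1 E=0 F=1
  A=1 B=1 C=1 D=1 E=0 F=0
  A=1 B=1 C=1 D=1 E=0 F=1
Count: 8.

8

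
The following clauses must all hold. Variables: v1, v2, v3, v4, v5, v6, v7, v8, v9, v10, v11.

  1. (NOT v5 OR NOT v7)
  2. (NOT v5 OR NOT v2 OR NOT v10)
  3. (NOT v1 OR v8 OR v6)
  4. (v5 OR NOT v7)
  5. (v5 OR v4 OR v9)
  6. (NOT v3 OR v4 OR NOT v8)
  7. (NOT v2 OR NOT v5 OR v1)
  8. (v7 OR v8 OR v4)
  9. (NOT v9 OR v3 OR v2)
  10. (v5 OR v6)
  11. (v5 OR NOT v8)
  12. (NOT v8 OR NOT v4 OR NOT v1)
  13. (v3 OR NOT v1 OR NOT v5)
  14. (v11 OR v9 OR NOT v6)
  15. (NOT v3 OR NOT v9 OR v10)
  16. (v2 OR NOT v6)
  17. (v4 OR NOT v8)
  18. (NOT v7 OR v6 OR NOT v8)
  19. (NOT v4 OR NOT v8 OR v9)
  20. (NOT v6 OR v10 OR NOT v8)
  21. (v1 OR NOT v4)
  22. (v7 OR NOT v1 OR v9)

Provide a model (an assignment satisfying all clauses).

v1=T, v2=T, v3=F, v4=T, v5=F, v6=T, v7=F, v8=F, v9=T, v10=T, v11=F

Set v1 = True and propagate.
Try v2 = True.
Try v3 = False.
  then v5 is forced to False.
  then v7 is forced to False.
  then v6 is forced to True.
  then v8 is forced to False.
  then v4 is forced to True.
  then v9 is forced to True.
v10, v11 are now unconstrained; take v10 = True, v11 = False.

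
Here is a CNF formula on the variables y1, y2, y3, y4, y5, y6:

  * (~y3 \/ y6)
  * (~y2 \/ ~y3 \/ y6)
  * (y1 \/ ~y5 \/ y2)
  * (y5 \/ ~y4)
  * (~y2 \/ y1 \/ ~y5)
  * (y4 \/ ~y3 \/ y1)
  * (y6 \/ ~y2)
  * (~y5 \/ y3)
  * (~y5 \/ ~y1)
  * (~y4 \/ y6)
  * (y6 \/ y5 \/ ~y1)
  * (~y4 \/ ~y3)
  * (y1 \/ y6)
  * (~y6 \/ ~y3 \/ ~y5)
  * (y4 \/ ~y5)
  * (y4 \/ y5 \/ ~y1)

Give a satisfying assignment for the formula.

y1=F, y2=T, y3=F, y4=F, y5=F, y6=T

Check each clause:
  1. (y6 \/ ~y3) — ~y3 is true.
  2. (y6 \/ ~y2 \/ ~y3) — ~y3 is true.
  3. (y2 \/ y1 \/ ~y5) — y2 is true.
  4. (y5 \/ ~y4) — ~y4 is true.
  5. (~y2 \/ ~y5 \/ y1) — ~y5 is true.
  6. (y4 \/ y1 \/ ~y3) — ~y3 is true.
  7. (y6 \/ ~y2) — y6 is true.
  8. (y3 \/ ~y5) — ~y5 is true.
  9. (~y5 \/ ~y1) — ~y5 is true.
  10. (y6 \/ ~y4) — ~y4 is true.
  11. (y5 \/ ~y1 \/ y6) — ~y1 is true.
  12. (~y3 \/ ~y4) — ~y4 is true.
  13. (y1 \/ y6) — y6 is true.
  14. (~y5 \/ ~y6 \/ ~y3) — ~y5 is true.
  15. (y4 \/ ~y5) — ~y5 is true.
  16. (y4 \/ ~y1 \/ y5) — ~y1 is true.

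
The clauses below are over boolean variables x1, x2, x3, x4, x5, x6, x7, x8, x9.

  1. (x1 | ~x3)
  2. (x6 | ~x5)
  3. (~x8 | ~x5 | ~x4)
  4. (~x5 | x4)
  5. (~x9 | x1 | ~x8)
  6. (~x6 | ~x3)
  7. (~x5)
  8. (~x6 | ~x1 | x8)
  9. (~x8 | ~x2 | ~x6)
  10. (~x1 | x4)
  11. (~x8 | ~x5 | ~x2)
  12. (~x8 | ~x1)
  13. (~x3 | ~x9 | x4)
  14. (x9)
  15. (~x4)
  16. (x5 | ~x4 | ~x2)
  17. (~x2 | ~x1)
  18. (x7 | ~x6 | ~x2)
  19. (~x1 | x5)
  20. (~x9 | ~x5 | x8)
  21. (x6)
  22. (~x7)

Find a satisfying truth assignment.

x1=F  x2=F  x3=F  x4=F  x5=F  x6=T  x7=F  x8=F  x9=T

(~x5) is a unit clause, so x5 = False.
Unit propagation: (x9) forces x9 = True.
Unit propagation: (~x4) forces x4 = False.
The clause (~x1) is unit: x1 must be False.
(~x3) is a unit clause, so x3 = False.
The clause (~x8) is unit: x8 must be False.
Unit propagation: (x6) forces x6 = True.
(~x7) is a unit clause, so x7 = False.
(~x2) is a unit clause, so x2 = False.
Every clause has at least one true literal under this assignment.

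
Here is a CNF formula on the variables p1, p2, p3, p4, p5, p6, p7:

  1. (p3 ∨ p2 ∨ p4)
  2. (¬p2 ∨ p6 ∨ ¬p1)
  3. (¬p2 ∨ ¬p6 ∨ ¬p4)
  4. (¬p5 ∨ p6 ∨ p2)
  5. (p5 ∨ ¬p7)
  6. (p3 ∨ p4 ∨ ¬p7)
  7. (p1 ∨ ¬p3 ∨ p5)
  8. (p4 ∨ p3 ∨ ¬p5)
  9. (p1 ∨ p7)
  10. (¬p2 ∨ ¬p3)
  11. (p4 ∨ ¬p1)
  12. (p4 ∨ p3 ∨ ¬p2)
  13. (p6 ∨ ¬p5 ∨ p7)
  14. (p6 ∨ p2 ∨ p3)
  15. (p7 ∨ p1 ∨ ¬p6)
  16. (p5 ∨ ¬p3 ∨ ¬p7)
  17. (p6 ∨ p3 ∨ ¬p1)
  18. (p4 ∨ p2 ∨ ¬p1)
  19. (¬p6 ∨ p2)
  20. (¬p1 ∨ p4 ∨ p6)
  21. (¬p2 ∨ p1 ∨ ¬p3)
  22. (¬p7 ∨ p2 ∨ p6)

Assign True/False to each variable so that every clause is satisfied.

p1=False  p2=True  p3=False  p4=True  p5=True  p6=False  p7=True

Set p1 = False and propagate.
  then p7 is forced to True.
  then p5 is forced to True.
Set p2 = True and propagate.
  then p3 is forced to False.
  then p4 is forced to True.
  then p6 is forced to False.
Every clause has at least one true literal under this assignment.
Check each clause:
  1. (p3 ∨ p4 ∨ p2) — p2 is true.
  2. (p6 ∨ ¬p1 ∨ ¬p2) — ¬p1 is true.
  3. (¬p4 ∨ ¬p6 ∨ ¬p2) — ¬p6 is true.
  4. (p6 ∨ p2 ∨ ¬p5) — p2 is true.
  5. (p5 ∨ ¬p7) — p5 is true.
  6. (p3 ∨ ¬p7 ∨ p4) — p4 is true.
  7. (p1 ∨ ¬p3 ∨ p5) — ¬p3 is true.
  8. (¬p5 ∨ p4 ∨ p3) — p4 is true.
  9. (p7 ∨ p1) — p7 is true.
  10. (¬p2 ∨ ¬p3) — ¬p3 is true.
  11. (p4 ∨ ¬p1) — p4 is true.
  12. (p4 ∨ ¬p2 ∨ p3) — p4 is true.
  13. (p7 ∨ p6 ∨ ¬p5) — p7 is true.
  14. (p3 ∨ p6 ∨ p2) — p2 is true.
  15. (¬p6 ∨ p7 ∨ p1) — ¬p6 is true.
  16. (¬p7 ∨ p5 ∨ ¬p3) — ¬p3 is true.
  17. (p3 ∨ ¬p1 ∨ p6) — ¬p1 is true.
  18. (p2 ∨ p4 ∨ ¬p1) — p2 is true.
  19. (¬p6 ∨ p2) — ¬p6 is true.
  20. (p6 ∨ p4 ∨ ¬p1) — p4 is true.
  21. (¬p2 ∨ p1 ∨ ¬p3) — ¬p3 is true.
  22. (p2 ∨ p6 ∨ ¬p7) — p2 is true.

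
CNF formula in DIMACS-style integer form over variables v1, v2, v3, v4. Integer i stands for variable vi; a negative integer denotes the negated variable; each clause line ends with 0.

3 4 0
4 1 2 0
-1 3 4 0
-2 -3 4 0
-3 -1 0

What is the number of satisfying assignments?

The models are:
  v1=0 v2=0 v3=0 v4=1
  v1=0 v2=0 v3=1 v4=1
  v1=0 v2=1 v3=0 v4=1
  v1=0 v2=1 v3=1 v4=1
  v1=1 v2=0 v3=0 v4=1
  v1=1 v2=1 v3=0 v4=1
That's 6 in total.

6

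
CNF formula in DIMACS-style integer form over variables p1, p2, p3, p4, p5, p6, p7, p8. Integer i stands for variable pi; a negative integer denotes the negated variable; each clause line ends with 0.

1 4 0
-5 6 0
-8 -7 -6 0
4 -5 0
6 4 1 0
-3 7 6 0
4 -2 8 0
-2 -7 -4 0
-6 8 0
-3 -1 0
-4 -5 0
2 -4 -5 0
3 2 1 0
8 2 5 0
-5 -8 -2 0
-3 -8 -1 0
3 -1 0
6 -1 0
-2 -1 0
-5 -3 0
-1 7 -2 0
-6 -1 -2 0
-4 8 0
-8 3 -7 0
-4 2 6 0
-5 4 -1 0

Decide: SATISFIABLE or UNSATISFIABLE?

Branch on p1: take p1 = False.
  then p4 is forced to True.
  then p5 is forced to False.
  then p8 is forced to True.
Set p2 = True and propagate.
  then p7 is forced to False.
Try p3 = False.
p6 is now unconstrained; take p6 = False.
So p1=False, p2=True, p3=False, p4=True, p5=False, p6=False, p7=False, p8=True is a satisfying assignment.

SATISFIABLE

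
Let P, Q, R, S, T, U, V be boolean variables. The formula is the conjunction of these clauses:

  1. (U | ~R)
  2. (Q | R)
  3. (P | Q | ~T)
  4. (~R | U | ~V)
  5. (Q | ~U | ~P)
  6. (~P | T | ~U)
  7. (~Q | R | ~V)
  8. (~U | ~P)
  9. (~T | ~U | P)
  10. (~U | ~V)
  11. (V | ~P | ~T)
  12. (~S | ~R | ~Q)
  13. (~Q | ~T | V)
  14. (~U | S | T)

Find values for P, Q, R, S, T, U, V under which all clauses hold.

Set P = False and propagate.
Set Q = True and propagate.
Branch on R: take R = False.
  then V is forced to False.
  then T is forced to False.
For the remaining variables, S = True, U = True works.
Check each clause:
  1. (U | ~R) — ~R is true.
  2. (R | Q) — Q is true.
  3. (P | ~T | Q) — Q is true.
  4. (~V | U | ~R) — ~V is true.
  5. (~P | Q | ~U) — Q is true.
  6. (T | ~U | ~P) — ~P is true.
  7. (~V | ~Q | R) — ~V is true.
  8. (~U | ~P) — ~P is true.
  9. (P | ~T | ~U) — ~T is true.
  10. (~U | ~V) — ~V is true.
  11. (~T | ~P | V) — ~T is true.
  12. (~S | ~Q | ~R) — ~R is true.
  13. (V | ~Q | ~T) — ~T is true.
  14. (~U | T | S) — S is true.

P=0, Q=1, R=0, S=1, T=0, U=1, V=0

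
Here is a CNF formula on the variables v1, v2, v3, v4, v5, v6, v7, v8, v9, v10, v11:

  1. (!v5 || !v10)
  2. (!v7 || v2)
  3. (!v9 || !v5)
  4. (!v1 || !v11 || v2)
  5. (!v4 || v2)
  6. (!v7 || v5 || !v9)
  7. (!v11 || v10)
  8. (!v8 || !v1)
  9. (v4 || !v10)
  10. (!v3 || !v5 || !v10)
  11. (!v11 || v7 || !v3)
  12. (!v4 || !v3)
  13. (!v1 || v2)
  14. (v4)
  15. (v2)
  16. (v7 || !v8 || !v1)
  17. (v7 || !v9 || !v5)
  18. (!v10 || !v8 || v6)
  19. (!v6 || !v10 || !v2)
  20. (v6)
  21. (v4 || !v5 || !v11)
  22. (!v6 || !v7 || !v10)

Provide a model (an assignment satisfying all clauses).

v1 = F, v2 = T, v3 = F, v4 = T, v5 = F, v6 = T, v7 = F, v8 = F, v9 = T, v10 = F, v11 = F

The clause (v4) is unit: v4 must be True.
The clause (v2) is unit: v2 must be True.
The clause (!v3) is unit: v3 must be False.
(v6) is a unit clause, so v6 = True.
Unit propagation: (!v10) forces v10 = False.
Unit propagation: (!v11) forces v11 = False.
Pure literal: v1 appears only negated; assign v1 = False.
v8 occurs only negated in the remaining clauses — set v8 = False.
Set v5 = False and propagate.
Set v7 = False and propagate.
v9 is now unconstrained; take v9 = True.
Check each clause:
  1. (!v10 || !v5) — !v5 is true.
  2. (v2 || !v7) — !v7 is true.
  3. (!v5 || !v9) — !v5 is true.
  4. (!v1 || !v11 || v2) — v2 is true.
  5. (v2 || !v4) — v2 is true.
  6. (!v9 || v5 || !v7) — !v7 is true.
  7. (!v11 || v10) — !v11 is true.
  8. (!v1 || !v8) — !v8 is true.
  9. (!v10 || v4) — v4 is true.
  10. (!v10 || !v5 || !v3) — !v5 is true.
  11. (v7 || !v3 || !v11) — !v11 is true.
  12. (!v3 || !v4) — !v3 is true.
  13. (!v1 || v2) — v2 is true.
  14. (v4) — v4 is true.
  15. (v2) — v2 is true.
  16. (!v8 || v7 || !v1) — !v8 is true.
  17. (!v5 || !v9 || v7) — !v5 is true.
  18. (!v10 || v6 || !v8) — !v8 is true.
  19. (!v10 || !v2 || !v6) — !v10 is true.
  20. (v6) — v6 is true.
  21. (v4 || !v11 || !v5) — !v5 is true.
  22. (!v6 || !v7 || !v10) — !v7 is true.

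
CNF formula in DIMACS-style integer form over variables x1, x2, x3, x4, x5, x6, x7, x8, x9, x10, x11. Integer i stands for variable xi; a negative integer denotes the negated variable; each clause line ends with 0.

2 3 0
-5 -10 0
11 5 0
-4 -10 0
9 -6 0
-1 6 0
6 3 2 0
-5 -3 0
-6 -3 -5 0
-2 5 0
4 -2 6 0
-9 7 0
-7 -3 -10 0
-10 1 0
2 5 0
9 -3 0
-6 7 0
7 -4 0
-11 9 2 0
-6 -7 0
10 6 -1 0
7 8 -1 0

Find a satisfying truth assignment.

x1 = F, x2 = T, x3 = F, x4 = T, x5 = T, x6 = F, x7 = T, x8 = F, x9 = T, x10 = F, x11 = T

Check each clause:
  1. {x2, x3} — x2 is true.
  2. {¬x5, ¬x10} — ¬x10 is true.
  3. {x11, x5} — x11 is true.
  4. {¬x10, ¬x4} — ¬x10 is true.
  5. {x9, ¬x6} — x9 is true.
  6. {¬x1, x6} — ¬x1 is true.
  7. {x6, x3, x2} — x2 is true.
  8. {¬x5, ¬x3} — ¬x3 is true.
  9. {¬x5, ¬x3, ¬x6} — ¬x6 is true.
  10. {¬x2, x5} — x5 is true.
  11. {x6, ¬x2, x4} — x4 is true.
  12. {x7, ¬x9} — x7 is true.
  13. {¬x10, ¬x3, ¬x7} — ¬x3 is true.
  14. {x1, ¬x10} — ¬x10 is true.
  15. {x2, x5} — x2 is true.
  16. {¬x3, x9} — x9 is true.
  17. {x7, ¬x6} — ¬x6 is true.
  18. {x7, ¬x4} — x7 is true.
  19. {x9, x2, ¬x11} — x9 is true.
  20. {¬x7, ¬x6} — ¬x6 is true.
  21. {x10, ¬x1, x6} — ¬x1 is true.
  22. {x7, x8, ¬x1} — ¬x1 is true.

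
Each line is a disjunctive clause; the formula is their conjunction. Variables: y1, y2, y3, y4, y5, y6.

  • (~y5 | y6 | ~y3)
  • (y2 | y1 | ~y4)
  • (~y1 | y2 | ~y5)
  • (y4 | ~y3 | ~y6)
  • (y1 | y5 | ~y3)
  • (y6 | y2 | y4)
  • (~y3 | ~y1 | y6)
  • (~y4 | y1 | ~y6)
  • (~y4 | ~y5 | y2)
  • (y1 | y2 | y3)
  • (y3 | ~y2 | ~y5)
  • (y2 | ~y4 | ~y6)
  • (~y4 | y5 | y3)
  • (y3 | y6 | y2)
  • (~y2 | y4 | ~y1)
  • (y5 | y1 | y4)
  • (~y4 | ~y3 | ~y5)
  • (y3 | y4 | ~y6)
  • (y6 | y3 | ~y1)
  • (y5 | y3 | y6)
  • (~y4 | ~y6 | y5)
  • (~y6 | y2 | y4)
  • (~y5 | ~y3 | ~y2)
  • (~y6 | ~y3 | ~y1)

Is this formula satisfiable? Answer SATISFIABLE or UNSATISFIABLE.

y3 = True:
  y4 = True:
    propagation gives y5=False, y1=True, y6=True; an empty clause results — contradiction.
  y4 = False:
    propagation gives y6=False, y5=False, y1=True; an empty clause results — contradiction.
y3 = False:
  y4 = True:
    propagation gives y5=True, y2=True; an empty clause results — contradiction.
  y4 = False:
    propagation gives y6=False, y2=True, y5=False; an empty clause results — contradiction.
Every branch closes, so no satisfying assignment exists.

UNSATISFIABLE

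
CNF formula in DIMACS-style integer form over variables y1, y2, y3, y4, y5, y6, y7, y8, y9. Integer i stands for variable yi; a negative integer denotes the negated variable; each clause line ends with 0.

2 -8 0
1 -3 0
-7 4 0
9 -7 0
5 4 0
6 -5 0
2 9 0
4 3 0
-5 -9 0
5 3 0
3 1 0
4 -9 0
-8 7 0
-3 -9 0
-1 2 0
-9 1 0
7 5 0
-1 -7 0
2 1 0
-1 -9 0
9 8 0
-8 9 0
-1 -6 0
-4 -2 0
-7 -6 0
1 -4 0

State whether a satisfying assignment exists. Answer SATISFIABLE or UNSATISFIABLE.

UNSATISFIABLE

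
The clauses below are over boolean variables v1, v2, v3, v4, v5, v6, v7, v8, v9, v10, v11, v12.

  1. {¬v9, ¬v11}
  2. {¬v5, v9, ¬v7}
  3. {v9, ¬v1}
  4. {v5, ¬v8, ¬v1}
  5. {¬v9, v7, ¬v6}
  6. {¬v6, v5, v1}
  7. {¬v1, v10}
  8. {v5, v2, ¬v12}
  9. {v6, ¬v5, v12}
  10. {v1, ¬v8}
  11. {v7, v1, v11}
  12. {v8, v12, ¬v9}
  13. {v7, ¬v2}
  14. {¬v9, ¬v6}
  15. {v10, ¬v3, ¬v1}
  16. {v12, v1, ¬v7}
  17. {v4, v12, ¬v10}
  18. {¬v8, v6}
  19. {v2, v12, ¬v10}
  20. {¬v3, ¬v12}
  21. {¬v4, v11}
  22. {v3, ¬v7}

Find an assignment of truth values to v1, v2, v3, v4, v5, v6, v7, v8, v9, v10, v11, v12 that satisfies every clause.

v1=1, v2=0, v3=0, v4=0, v5=1, v6=0, v7=0, v8=0, v9=1, v10=1, v11=0, v12=1

Branch on v1: take v1 = True.
  then v9 is forced to True.
  then v11 is forced to False.
  then v10 is forced to True.
  then v6 is forced to False.
  then v8 is forced to False.
  then v12 is forced to True.
  then v3 is forced to False.
  then v4 is forced to False.
  then v7 is forced to False.
  then v2 is forced to False.
  then v5 is forced to True.
Check each clause:
  1. {¬v11, ¬v9} — ¬v11 is true.
  2. {¬v5, v9, ¬v7} — ¬v7 is true.
  3. {v9, ¬v1} — v9 is true.
  4. {¬v1, ¬v8, v5} — ¬v8 is true.
  5. {v7, ¬v9, ¬v6} — ¬v6 is true.
  6. {v5, ¬v6, v1} — v1 is true.
  7. {¬v1, v10} — v10 is true.
  8. {v2, ¬v12, v5} — v5 is true.
  9. {¬v5, v6, v12} — v12 is true.
  10. {v1, ¬v8} — ¬v8 is true.
  11. {v1, v11, v7} — v1 is true.
  12. {v12, v8, ¬v9} — v12 is true.
  13. {¬v2, v7} — ¬v2 is true.
  14. {¬v9, ¬v6} — ¬v6 is true.
  15. {¬v1, ¬v3, v10} — v10 is true.
  16. {¬v7, v12, v1} — ¬v7 is true.
  17. {v4, ¬v10, v12} — v12 is true.
  18. {¬v8, v6} — ¬v8 is true.
  19. {v2, v12, ¬v10} — v12 is true.
  20. {¬v3, ¬v12} — ¬v3 is true.
  21. {¬v4, v11} — ¬v4 is true.
  22. {v3, ¬v7} — ¬v7 is true.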